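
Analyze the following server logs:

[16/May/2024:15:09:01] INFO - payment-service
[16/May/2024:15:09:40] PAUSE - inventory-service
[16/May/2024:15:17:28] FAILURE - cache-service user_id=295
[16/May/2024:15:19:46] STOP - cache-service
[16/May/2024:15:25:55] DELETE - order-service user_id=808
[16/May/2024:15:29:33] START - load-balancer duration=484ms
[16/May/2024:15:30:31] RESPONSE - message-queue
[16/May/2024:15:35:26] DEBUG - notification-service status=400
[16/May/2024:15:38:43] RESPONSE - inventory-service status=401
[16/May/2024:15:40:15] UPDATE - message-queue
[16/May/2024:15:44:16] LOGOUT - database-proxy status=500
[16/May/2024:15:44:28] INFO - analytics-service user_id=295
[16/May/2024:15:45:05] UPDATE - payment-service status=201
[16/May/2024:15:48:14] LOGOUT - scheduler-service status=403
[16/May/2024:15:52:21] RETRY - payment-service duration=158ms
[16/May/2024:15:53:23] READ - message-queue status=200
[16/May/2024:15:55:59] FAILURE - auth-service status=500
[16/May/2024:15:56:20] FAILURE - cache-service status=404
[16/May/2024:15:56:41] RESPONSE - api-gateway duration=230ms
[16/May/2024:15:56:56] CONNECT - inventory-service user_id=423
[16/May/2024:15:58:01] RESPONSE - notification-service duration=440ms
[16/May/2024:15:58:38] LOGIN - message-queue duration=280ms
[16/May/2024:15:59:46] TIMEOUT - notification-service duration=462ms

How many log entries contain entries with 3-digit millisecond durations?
6

To find matching entries:

1. Pattern to match: entries with 3-digit millisecond durations
2. Scan each log entry for the pattern
3. Count matches: 6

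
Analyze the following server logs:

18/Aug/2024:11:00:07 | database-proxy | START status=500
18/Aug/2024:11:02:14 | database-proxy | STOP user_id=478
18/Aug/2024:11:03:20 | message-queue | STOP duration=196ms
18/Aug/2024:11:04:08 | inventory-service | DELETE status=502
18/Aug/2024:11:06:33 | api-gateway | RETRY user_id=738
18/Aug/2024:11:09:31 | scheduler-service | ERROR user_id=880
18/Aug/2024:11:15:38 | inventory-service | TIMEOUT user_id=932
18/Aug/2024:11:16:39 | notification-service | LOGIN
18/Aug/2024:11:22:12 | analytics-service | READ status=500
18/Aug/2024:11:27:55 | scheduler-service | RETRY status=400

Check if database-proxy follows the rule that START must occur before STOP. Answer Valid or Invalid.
Valid

To validate ordering:

1. Required order: START → STOP
2. Rule: START must occur before STOP
3. Check actual order of events for database-proxy
4. Result: Valid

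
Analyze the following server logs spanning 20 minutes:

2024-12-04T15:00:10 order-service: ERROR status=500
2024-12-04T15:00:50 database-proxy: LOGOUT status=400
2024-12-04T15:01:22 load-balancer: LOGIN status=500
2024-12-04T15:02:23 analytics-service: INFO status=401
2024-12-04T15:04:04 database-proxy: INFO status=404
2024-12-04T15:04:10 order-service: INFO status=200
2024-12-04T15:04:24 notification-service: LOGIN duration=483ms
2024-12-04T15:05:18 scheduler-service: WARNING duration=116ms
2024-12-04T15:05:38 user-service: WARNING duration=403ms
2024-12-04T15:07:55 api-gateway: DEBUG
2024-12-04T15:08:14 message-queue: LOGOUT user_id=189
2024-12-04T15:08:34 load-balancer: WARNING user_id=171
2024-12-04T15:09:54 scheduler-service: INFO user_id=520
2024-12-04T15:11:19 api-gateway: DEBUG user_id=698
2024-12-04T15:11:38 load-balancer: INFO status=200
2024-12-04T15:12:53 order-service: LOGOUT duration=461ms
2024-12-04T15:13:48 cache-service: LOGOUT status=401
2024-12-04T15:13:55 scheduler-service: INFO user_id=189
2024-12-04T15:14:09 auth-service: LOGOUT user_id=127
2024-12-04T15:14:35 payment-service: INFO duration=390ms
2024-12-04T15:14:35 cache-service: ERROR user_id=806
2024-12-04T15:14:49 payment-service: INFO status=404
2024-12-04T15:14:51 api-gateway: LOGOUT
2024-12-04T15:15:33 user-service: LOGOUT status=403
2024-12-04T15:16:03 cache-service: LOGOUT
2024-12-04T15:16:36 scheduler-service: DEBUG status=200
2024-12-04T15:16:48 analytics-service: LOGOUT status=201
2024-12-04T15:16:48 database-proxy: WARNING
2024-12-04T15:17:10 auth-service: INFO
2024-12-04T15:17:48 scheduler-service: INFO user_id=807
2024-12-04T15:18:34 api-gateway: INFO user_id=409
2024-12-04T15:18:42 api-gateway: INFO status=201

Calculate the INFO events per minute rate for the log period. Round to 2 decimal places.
0.6

To calculate the rate:

1. Count total INFO events: 12
2. Total time period: 20 minutes
3. Rate = 12 / 20 = 0.6 events per minute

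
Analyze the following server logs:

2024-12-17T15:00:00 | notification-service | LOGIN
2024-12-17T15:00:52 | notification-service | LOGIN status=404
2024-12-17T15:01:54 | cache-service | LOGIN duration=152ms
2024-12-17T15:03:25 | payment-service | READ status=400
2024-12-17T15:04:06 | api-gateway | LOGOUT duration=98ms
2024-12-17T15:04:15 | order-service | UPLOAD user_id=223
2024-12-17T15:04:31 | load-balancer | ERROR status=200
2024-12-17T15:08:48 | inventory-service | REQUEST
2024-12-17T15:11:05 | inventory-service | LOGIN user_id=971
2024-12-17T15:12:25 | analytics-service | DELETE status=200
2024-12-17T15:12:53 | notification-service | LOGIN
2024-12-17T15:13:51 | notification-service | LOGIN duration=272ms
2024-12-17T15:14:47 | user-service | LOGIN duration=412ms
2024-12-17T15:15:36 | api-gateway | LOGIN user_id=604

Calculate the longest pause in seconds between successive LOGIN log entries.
551

To find the longest gap:

1. Extract all LOGIN events in chronological order
2. Calculate time differences between consecutive events
3. Find the maximum difference
4. Longest gap: 551 seconds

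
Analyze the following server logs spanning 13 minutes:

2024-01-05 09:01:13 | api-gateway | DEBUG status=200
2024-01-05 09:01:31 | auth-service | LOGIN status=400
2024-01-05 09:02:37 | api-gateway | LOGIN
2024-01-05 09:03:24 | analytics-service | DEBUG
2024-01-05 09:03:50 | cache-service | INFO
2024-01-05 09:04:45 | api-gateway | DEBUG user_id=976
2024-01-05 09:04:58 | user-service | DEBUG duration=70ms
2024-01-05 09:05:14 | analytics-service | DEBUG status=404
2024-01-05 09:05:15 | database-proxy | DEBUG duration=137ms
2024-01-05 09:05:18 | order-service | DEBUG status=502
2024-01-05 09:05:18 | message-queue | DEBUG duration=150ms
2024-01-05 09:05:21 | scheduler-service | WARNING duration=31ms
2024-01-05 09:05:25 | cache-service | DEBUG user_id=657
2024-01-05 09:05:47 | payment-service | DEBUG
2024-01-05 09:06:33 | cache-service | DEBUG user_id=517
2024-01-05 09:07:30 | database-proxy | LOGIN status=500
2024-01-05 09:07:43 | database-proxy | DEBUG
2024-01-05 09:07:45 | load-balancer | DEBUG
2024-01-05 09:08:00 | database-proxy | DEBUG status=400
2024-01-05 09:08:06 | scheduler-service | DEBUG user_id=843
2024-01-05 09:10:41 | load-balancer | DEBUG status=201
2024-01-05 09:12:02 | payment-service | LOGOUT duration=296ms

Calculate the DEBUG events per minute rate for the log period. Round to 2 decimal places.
1.23

To calculate the rate:

1. Count total DEBUG events: 16
2. Total time period: 13 minutes
3. Rate = 16 / 13 = 1.23 events per minute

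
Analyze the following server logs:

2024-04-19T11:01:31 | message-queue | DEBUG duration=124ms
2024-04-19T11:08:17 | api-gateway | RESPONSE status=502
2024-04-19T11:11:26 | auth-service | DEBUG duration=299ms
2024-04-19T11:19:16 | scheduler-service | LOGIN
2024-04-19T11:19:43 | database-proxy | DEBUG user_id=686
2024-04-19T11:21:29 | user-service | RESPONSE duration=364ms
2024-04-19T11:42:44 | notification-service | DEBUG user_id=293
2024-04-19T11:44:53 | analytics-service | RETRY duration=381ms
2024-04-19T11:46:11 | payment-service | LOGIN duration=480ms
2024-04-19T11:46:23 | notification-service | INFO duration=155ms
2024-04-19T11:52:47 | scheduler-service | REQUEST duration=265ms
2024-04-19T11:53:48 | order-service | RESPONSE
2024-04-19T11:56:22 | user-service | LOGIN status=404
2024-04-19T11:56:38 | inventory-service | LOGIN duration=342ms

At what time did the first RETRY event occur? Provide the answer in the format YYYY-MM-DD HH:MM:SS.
2024-04-19 11:44:53

To find the first event:

1. Filter for all RETRY events
2. Sort by timestamp
3. Select the first one
4. Timestamp: 2024-04-19 11:44:53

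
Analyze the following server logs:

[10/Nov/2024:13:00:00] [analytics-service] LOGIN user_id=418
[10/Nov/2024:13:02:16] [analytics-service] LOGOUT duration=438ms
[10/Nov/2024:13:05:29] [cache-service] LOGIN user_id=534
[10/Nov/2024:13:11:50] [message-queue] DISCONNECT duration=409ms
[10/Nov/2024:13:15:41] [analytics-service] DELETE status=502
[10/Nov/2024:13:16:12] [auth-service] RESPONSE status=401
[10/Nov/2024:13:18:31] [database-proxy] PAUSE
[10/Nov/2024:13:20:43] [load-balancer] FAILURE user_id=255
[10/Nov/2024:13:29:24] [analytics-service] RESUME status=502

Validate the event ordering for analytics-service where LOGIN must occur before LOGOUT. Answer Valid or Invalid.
Valid

To validate ordering:

1. Required order: LOGIN → LOGOUT
2. Rule: LOGIN must occur before LOGOUT
3. Check actual order of events for analytics-service
4. Result: Valid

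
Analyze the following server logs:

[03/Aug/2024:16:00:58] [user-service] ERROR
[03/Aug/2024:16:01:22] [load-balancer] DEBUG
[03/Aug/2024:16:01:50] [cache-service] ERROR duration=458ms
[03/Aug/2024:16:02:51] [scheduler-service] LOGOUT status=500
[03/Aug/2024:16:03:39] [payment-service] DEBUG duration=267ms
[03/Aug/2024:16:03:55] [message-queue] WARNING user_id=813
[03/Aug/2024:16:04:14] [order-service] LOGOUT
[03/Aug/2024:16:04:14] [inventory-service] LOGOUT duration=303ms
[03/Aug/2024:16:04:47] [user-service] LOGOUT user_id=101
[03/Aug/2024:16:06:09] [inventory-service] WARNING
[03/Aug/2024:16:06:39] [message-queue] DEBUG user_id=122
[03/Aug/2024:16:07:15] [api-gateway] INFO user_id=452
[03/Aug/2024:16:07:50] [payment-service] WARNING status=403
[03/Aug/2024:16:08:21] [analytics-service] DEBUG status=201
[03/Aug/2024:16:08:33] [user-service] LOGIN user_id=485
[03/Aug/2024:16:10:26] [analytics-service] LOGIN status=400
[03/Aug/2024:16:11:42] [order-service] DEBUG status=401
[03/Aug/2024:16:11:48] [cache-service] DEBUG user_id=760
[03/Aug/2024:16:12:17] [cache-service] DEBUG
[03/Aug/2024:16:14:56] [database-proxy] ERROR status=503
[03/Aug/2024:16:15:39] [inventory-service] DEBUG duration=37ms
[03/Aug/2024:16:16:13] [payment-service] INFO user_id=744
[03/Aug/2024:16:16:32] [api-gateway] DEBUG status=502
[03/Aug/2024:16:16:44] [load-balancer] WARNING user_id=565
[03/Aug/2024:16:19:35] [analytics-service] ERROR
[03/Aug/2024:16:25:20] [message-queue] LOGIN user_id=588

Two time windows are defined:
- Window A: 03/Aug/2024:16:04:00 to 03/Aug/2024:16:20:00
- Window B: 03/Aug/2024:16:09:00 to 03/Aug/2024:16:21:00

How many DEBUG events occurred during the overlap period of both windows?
5

To find overlap events:

1. Window A: 03/Aug/2024:16:04:00 to 03/Aug/2024:16:20:00
2. Window B: 03/Aug/2024:16:09:00 to 03/Aug/2024:16:21:00
3. Overlap period: 03/Aug/2024:16:09:00 to 03/Aug/2024:16:20:00
4. Count DEBUG events in overlap: 5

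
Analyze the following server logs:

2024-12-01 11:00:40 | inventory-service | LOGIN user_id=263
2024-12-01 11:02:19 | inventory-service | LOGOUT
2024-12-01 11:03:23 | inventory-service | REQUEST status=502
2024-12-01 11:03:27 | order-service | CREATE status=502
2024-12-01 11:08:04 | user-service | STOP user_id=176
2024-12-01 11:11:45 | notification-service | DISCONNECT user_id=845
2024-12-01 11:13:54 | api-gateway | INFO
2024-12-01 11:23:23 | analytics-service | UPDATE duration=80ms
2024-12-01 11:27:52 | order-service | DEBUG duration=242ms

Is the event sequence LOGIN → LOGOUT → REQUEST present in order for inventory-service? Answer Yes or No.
Yes

To verify sequence order:

1. Find all events in sequence LOGIN → LOGOUT → REQUEST for inventory-service
2. Extract their timestamps
3. Check if timestamps are in ascending order
4. Result: Yes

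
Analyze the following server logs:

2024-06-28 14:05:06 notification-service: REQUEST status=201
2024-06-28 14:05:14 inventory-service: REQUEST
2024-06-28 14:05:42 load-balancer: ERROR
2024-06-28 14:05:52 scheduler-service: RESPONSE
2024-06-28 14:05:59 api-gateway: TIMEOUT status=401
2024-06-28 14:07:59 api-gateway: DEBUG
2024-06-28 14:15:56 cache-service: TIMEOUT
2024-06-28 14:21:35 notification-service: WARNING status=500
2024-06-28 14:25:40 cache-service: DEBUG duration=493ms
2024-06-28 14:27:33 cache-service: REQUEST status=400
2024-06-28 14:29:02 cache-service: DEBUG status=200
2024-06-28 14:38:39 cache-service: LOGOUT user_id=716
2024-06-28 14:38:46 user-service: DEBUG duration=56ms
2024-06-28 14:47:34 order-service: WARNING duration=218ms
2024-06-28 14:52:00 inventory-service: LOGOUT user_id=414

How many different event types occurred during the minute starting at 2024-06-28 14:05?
4

To count unique event types:

1. Filter events in the minute starting at 2024-06-28 14:05
2. Extract event types from matching entries
3. Count unique types: 4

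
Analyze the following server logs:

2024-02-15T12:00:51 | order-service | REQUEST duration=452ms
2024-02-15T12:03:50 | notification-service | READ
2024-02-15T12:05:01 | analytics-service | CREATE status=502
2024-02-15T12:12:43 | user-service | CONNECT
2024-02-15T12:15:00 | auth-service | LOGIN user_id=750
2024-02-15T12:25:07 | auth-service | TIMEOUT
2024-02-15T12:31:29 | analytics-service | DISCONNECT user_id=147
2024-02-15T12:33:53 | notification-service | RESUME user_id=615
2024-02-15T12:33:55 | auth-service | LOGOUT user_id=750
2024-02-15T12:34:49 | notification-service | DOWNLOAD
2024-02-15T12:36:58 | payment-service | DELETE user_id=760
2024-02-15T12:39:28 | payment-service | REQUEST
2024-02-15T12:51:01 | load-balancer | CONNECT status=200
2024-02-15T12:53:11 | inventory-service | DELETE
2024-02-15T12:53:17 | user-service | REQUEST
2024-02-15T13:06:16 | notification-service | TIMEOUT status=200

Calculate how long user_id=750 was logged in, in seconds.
1135

To calculate session duration:

1. Find LOGIN event for user_id=750: 2024-02-15T12:15:00
2. Find LOGOUT event for user_id=750: 2024-02-15T12:33:55
3. Session duration: 2024-02-15T12:33:55 - 2024-02-15T12:15:00 = 1135 seconds (18 minutes)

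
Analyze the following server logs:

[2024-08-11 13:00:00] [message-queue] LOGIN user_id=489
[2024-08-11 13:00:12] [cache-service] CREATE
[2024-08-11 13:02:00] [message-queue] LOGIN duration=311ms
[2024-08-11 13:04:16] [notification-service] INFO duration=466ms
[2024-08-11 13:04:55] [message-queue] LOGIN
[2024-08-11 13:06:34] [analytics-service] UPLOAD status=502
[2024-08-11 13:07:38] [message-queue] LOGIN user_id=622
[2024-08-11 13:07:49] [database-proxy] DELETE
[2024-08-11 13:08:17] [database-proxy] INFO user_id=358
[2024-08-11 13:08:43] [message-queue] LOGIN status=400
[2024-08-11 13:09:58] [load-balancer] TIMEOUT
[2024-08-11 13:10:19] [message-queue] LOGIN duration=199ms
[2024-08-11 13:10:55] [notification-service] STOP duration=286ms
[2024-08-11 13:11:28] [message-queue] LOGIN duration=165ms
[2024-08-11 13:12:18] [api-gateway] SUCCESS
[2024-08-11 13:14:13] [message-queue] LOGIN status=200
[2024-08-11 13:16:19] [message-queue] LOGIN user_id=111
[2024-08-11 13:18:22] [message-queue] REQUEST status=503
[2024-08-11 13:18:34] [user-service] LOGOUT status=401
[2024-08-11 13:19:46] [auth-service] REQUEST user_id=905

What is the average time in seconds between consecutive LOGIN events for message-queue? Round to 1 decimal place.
122.4

To calculate average interval:

1. Find all LOGIN events for message-queue in order
2. Calculate time gaps between consecutive events
3. Compute mean of gaps: 979 / 8 = 122.4 seconds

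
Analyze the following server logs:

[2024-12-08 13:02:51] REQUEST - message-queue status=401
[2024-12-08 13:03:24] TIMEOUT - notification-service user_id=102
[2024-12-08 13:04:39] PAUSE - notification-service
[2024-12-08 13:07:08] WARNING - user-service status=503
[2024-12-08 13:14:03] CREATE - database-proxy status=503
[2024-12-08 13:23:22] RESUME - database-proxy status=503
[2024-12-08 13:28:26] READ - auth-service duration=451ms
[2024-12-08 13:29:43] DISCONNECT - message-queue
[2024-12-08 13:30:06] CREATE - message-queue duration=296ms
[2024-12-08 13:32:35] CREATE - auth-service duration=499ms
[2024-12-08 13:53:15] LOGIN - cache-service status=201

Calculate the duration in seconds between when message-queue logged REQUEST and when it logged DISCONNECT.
1612

To find the time between events:

1. Locate the first REQUEST event for message-queue: 2024-12-08 13:02:51
2. Locate the first DISCONNECT event for message-queue: 2024-12-08 13:29:43
3. Calculate the difference: 2024-12-08 13:29:43 - 2024-12-08 13:02:51 = 1612 seconds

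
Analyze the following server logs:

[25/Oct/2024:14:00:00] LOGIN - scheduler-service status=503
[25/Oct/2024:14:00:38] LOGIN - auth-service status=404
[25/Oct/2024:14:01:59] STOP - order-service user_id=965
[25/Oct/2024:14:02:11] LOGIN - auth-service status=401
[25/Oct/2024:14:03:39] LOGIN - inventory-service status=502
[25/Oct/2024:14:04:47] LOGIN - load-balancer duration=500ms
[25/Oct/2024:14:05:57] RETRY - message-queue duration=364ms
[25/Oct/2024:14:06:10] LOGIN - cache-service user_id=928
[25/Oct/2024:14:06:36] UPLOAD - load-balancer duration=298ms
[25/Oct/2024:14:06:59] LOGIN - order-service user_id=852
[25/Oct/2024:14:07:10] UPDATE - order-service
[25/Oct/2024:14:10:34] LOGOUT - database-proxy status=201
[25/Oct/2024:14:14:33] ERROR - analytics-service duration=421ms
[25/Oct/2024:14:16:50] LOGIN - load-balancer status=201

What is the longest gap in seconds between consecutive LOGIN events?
591

To find the longest gap:

1. Extract all LOGIN events in chronological order
2. Calculate time differences between consecutive events
3. Find the maximum difference
4. Longest gap: 591 seconds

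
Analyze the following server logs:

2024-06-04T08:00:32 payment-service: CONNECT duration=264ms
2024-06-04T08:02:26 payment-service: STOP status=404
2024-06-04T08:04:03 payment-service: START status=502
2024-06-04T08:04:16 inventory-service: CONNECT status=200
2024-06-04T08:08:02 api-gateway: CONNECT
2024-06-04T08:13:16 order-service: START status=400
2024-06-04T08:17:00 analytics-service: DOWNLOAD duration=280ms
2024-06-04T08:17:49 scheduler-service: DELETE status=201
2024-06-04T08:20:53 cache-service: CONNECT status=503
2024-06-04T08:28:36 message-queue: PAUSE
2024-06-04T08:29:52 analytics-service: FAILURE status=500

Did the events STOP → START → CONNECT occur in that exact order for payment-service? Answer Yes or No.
No

To verify sequence order:

1. Find all events in sequence STOP → START → CONNECT for payment-service
2. Extract their timestamps
3. Check if timestamps are in ascending order
4. Result: No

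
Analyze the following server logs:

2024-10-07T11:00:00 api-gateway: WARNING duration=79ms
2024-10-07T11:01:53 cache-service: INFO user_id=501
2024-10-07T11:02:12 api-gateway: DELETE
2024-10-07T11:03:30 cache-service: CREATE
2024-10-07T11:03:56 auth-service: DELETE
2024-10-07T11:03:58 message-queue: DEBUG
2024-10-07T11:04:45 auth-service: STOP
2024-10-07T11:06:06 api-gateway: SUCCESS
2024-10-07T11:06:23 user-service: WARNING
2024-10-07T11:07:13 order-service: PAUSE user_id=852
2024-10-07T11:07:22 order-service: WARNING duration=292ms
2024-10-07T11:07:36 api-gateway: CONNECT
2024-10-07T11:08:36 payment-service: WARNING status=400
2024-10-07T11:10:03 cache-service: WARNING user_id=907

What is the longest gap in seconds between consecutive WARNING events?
383

To find the longest gap:

1. Extract all WARNING events in chronological order
2. Calculate time differences between consecutive events
3. Find the maximum difference
4. Longest gap: 383 seconds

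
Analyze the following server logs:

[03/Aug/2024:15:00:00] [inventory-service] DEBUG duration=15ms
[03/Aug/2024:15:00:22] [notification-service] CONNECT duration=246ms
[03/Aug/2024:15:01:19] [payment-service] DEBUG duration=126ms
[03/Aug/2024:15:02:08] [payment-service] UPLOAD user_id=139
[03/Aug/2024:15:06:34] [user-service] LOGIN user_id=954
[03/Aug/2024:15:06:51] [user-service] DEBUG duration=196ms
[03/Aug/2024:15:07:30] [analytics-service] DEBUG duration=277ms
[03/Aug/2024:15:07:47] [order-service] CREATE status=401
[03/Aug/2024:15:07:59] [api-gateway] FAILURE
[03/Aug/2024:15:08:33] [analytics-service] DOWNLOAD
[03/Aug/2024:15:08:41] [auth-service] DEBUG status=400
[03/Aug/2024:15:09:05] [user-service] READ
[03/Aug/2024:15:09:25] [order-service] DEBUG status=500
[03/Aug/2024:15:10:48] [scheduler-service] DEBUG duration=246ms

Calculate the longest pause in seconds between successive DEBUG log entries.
332

To find the longest gap:

1. Extract all DEBUG events in chronological order
2. Calculate time differences between consecutive events
3. Find the maximum difference
4. Longest gap: 332 seconds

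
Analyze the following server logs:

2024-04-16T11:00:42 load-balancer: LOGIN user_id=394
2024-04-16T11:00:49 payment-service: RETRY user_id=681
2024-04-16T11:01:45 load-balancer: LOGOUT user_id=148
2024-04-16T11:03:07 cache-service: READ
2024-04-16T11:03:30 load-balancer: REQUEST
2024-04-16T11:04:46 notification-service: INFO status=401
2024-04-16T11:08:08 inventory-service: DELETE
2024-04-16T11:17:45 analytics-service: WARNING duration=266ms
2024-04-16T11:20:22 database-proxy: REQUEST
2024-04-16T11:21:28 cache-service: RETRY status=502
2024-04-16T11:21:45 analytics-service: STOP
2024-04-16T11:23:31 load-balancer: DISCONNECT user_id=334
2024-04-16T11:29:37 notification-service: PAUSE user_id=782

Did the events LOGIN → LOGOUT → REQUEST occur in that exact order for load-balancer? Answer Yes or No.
Yes

To verify sequence order:

1. Find all events in sequence LOGIN → LOGOUT → REQUEST for load-balancer
2. Extract their timestamps
3. Check if timestamps are in ascending order
4. Result: Yes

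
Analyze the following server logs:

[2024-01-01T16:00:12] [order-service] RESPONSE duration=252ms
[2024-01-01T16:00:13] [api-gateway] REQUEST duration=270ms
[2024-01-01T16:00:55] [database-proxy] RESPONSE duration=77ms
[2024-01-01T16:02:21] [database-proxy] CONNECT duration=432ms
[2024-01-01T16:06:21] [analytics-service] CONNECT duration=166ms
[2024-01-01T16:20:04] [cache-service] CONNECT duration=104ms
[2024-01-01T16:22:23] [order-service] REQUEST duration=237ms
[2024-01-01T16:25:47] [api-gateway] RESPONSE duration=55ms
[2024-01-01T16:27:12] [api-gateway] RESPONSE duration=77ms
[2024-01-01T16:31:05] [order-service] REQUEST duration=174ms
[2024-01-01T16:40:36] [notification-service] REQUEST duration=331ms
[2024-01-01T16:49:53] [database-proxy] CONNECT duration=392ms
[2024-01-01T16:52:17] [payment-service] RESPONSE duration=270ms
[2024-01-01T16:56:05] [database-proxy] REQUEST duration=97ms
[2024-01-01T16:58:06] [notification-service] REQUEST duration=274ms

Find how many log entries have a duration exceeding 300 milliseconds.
3

To count timeouts:

1. Threshold: 300ms
2. Extract duration from each log entry
3. Count entries where duration > 300
4. Timeout count: 3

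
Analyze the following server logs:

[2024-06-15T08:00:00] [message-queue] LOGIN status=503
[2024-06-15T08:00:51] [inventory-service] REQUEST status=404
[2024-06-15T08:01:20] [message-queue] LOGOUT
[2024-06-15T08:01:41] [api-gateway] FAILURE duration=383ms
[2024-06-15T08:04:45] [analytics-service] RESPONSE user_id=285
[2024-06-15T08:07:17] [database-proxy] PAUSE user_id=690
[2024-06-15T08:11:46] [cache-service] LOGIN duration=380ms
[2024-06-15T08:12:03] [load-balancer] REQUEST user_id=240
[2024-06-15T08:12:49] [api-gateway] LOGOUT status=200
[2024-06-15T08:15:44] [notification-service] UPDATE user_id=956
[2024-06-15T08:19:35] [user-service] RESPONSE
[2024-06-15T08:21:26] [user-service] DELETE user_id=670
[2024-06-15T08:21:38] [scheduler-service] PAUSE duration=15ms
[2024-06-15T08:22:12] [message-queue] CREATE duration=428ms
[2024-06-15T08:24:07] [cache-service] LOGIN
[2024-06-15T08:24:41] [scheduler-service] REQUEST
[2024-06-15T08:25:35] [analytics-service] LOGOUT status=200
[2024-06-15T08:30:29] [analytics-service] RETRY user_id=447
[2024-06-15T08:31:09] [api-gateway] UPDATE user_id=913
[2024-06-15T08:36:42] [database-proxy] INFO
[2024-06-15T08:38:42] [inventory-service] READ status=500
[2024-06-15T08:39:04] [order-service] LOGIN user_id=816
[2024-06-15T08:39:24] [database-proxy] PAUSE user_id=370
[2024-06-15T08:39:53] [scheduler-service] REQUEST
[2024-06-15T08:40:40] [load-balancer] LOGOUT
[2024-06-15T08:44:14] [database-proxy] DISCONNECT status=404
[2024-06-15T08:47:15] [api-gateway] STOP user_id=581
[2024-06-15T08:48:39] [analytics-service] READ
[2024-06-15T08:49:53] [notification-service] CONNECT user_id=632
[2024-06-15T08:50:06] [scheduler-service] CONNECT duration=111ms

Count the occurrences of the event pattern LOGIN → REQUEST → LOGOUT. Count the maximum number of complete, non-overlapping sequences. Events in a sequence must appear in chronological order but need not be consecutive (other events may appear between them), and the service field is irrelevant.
4

To count sequences:

1. Look for pattern: LOGIN → REQUEST → LOGOUT
2. Greedily scan the log in chronological order, matching each sequence element in turn (ignoring service)
3. Each time the full pattern completes, increment the count and restart matching from the next event
4. Complete non-overlapping sequences found: 4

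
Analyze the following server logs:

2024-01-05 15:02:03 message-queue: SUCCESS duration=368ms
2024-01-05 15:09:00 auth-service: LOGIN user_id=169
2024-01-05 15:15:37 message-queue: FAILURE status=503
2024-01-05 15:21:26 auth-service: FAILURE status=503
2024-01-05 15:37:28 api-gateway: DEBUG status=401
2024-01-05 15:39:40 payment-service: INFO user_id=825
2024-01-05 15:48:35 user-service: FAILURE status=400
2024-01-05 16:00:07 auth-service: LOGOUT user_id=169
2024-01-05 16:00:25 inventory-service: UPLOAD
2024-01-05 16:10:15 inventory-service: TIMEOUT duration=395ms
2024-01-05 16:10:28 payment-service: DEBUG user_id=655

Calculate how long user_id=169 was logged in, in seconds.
3067

To calculate session duration:

1. Find LOGIN event for user_id=169: 2024-01-05 15:09:00
2. Find LOGOUT event for user_id=169: 2024-01-05 16:00:07
3. Session duration: 2024-01-05 16:00:07 - 2024-01-05 15:09:00 = 3067 seconds (51 minutes)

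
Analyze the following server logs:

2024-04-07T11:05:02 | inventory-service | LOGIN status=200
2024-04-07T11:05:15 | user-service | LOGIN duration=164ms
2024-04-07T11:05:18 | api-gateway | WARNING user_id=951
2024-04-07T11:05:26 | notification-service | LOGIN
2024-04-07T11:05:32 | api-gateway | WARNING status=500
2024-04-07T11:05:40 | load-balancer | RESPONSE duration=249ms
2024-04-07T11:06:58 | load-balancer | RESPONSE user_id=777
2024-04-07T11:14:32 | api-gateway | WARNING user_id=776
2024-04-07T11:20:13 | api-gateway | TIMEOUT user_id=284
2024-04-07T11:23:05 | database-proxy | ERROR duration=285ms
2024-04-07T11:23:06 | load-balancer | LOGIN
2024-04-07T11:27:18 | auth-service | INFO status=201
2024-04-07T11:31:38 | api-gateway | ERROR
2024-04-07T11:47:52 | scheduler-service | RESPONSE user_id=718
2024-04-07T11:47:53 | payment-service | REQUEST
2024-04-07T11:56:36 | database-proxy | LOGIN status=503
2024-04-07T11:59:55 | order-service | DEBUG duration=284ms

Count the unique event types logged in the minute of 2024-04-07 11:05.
3

To count unique event types:

1. Filter events in the minute starting at 2024-04-07 11:05
2. Extract event types from matching entries
3. Count unique types: 3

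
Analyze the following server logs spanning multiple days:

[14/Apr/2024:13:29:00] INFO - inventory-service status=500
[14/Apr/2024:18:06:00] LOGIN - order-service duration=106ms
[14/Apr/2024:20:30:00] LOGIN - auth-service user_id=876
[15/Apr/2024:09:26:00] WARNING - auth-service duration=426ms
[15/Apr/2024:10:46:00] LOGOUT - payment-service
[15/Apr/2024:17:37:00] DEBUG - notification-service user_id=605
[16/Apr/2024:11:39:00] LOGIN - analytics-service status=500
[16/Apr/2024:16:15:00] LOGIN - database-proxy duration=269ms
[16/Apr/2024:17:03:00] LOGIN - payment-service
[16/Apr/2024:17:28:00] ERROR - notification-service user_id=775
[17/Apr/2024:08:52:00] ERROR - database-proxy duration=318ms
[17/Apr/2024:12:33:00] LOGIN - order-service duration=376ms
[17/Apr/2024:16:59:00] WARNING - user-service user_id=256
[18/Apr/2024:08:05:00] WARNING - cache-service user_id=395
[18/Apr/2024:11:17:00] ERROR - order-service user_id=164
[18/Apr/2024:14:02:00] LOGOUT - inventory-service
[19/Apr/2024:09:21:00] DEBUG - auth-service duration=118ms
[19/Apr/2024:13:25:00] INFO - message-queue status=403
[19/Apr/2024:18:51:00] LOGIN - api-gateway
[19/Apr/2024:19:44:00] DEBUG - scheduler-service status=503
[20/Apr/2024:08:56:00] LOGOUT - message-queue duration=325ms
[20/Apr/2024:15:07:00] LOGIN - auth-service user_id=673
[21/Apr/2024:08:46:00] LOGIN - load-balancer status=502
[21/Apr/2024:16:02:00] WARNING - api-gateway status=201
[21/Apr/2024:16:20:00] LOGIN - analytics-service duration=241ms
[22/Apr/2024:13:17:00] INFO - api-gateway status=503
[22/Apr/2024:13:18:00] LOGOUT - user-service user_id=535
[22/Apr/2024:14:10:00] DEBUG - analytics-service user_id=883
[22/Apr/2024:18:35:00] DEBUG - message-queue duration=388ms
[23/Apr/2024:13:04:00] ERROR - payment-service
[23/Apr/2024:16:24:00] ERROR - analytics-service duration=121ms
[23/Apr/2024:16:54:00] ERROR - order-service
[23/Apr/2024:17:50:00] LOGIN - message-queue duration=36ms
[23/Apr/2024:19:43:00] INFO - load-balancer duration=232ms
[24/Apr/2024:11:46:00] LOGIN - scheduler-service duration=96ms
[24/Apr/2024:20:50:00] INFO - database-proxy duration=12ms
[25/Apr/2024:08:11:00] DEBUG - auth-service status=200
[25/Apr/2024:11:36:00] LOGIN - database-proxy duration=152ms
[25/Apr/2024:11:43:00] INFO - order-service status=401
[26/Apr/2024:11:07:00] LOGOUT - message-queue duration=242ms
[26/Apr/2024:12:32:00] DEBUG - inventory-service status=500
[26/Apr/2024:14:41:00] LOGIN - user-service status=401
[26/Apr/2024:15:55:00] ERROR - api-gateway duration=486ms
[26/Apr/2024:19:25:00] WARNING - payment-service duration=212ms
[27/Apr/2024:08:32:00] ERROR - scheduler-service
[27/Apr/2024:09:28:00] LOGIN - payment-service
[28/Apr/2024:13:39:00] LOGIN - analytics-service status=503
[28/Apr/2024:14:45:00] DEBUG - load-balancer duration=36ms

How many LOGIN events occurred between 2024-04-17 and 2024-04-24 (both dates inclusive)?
7

To filter by date range:

1. Date range: 2024-04-17 through 2024-04-24, both dates inclusive
2. Filter for LOGIN events whose date falls in this range
3. Count matching events: 7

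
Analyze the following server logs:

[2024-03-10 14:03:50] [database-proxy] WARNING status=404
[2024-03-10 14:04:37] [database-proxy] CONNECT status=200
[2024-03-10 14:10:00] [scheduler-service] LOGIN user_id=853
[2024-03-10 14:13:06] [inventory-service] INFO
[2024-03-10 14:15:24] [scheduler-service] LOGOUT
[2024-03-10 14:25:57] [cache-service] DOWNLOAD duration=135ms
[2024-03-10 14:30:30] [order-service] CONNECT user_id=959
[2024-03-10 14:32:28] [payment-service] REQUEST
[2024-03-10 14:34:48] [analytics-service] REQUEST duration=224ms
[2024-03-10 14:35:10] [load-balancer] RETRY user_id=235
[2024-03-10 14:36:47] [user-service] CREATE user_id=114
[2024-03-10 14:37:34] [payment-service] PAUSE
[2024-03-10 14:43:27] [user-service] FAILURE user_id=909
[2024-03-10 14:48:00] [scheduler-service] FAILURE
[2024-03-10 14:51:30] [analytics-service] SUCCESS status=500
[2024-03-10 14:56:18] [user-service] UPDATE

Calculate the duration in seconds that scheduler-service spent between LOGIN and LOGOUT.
324

To calculate state duration:

1. Find LOGIN event for scheduler-service: 2024-03-10 14:10:00
2. Find LOGOUT event for scheduler-service: 2024-03-10 14:15:24
3. Calculate duration: 2024-03-10 14:15:24 - 2024-03-10 14:10:00 = 324 seconds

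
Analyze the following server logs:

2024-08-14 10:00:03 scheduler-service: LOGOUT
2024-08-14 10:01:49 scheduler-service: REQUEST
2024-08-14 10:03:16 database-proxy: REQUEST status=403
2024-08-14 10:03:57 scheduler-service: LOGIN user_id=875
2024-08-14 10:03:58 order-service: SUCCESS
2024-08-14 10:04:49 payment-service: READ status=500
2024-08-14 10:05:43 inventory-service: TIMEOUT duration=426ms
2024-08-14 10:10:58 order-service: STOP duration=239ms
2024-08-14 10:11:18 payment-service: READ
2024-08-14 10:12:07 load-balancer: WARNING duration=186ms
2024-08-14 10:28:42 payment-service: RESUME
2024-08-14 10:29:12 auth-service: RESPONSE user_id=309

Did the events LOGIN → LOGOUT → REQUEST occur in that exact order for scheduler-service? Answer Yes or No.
No

To verify sequence order:

1. Find all events in sequence LOGIN → LOGOUT → REQUEST for scheduler-service
2. Extract their timestamps
3. Check if timestamps are in ascending order
4. Result: No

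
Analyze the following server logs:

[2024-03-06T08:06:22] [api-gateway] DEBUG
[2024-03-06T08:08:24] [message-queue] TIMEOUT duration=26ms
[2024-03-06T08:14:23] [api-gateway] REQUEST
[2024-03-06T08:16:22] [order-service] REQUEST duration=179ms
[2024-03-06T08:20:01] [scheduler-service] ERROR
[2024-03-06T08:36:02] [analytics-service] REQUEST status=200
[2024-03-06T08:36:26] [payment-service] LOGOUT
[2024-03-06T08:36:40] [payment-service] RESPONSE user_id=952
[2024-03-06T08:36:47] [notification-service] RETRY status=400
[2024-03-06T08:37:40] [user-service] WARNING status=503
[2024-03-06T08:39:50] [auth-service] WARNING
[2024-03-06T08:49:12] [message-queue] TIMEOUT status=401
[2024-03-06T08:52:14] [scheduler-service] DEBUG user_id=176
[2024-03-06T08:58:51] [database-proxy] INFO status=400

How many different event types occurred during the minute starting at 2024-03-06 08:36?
4

To count unique event types:

1. Filter events in the minute starting at 2024-03-06 08:36
2. Extract event types from matching entries
3. Count unique types: 4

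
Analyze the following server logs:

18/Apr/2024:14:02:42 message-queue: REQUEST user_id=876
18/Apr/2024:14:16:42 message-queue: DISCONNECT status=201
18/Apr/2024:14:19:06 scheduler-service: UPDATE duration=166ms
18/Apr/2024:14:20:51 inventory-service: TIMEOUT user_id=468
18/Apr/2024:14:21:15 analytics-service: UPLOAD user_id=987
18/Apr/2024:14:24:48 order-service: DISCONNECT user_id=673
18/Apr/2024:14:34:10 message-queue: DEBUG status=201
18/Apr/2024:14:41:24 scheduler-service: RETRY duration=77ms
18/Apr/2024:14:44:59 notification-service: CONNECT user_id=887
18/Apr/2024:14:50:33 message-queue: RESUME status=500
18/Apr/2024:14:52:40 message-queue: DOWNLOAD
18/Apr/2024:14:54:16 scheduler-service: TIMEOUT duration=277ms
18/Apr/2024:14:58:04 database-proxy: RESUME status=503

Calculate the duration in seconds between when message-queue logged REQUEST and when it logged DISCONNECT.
840

To find the time between events:

1. Locate the first REQUEST event for message-queue: 18/Apr/2024:14:02:42
2. Locate the first DISCONNECT event for message-queue: 18/Apr/2024:14:16:42
3. Calculate the difference: 18/Apr/2024:14:16:42 - 18/Apr/2024:14:02:42 = 840 seconds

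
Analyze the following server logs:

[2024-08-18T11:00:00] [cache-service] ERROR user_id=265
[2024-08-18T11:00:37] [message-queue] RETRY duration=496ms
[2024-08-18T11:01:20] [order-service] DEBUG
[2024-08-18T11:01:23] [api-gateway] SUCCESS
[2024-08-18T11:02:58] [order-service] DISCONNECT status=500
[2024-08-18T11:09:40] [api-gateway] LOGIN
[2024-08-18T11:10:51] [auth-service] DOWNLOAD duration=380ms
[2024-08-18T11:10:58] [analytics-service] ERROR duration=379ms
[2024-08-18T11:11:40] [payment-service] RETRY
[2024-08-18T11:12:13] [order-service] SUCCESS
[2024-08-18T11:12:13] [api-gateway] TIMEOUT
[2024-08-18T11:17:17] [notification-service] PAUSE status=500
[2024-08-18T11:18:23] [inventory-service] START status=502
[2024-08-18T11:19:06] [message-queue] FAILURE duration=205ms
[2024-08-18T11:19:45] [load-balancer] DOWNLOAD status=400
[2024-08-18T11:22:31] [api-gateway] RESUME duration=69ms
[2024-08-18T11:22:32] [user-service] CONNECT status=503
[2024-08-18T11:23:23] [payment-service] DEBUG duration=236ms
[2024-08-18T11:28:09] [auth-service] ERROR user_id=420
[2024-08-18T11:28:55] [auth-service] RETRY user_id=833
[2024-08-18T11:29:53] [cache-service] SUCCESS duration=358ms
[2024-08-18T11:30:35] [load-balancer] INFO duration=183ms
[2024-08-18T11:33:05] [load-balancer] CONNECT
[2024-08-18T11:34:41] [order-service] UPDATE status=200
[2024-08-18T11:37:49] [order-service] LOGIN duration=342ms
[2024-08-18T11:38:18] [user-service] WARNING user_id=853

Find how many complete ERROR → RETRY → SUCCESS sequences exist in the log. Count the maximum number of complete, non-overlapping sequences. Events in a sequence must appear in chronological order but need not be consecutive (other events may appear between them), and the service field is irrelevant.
3

To count sequences:

1. Look for pattern: ERROR → RETRY → SUCCESS
2. Greedily scan the log in chronological order, matching each sequence element in turn (ignoring service)
3. Each time the full pattern completes, increment the count and restart matching from the next event
4. Complete non-overlapping sequences found: 3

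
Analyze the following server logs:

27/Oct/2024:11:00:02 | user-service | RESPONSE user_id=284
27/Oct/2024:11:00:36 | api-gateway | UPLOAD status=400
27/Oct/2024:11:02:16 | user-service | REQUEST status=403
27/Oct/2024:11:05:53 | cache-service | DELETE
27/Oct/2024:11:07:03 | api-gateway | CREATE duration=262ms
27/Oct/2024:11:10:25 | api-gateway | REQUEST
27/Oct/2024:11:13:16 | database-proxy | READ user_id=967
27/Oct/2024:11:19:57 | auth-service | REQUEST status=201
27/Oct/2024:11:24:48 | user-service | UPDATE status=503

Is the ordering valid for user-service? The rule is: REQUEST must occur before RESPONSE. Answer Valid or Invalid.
Invalid

To validate ordering:

1. Required order: REQUEST → RESPONSE
2. Rule: REQUEST must occur before RESPONSE
3. Check actual order of events for user-service
4. Result: Invalid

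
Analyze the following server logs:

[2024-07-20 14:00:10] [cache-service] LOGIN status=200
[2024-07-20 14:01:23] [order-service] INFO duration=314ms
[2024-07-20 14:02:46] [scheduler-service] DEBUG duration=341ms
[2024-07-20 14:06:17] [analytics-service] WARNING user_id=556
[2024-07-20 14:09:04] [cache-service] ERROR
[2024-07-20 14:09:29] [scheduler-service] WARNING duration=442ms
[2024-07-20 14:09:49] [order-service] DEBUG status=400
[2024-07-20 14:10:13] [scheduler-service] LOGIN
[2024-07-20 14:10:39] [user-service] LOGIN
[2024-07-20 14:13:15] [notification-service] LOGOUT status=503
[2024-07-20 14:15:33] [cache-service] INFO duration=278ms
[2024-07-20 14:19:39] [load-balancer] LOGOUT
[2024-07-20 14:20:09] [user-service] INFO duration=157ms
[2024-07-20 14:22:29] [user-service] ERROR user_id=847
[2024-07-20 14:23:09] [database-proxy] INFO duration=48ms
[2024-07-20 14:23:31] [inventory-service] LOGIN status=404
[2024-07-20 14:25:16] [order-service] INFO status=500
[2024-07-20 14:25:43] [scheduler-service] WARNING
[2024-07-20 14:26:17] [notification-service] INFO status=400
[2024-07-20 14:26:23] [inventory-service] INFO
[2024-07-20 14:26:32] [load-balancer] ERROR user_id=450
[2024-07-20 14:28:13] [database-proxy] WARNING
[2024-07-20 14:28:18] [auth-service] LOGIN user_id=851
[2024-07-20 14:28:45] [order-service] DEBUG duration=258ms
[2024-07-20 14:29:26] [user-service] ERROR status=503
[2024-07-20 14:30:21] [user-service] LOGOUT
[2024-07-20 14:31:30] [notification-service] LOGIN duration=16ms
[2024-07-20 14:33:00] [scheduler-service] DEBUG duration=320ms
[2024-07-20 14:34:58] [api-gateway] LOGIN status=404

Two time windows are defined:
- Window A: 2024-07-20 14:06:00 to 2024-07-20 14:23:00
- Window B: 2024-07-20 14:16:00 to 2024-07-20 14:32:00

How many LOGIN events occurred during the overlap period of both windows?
0

To find overlap events:

1. Window A: 2024-07-20 14:06:00 to 2024-07-20 14:23:00
2. Window B: 2024-07-20 14:16:00 to 2024-07-20 14:32:00
3. Overlap period: 2024-07-20 14:16:00 to 2024-07-20 14:23:00
4. Count LOGIN events in overlap: 0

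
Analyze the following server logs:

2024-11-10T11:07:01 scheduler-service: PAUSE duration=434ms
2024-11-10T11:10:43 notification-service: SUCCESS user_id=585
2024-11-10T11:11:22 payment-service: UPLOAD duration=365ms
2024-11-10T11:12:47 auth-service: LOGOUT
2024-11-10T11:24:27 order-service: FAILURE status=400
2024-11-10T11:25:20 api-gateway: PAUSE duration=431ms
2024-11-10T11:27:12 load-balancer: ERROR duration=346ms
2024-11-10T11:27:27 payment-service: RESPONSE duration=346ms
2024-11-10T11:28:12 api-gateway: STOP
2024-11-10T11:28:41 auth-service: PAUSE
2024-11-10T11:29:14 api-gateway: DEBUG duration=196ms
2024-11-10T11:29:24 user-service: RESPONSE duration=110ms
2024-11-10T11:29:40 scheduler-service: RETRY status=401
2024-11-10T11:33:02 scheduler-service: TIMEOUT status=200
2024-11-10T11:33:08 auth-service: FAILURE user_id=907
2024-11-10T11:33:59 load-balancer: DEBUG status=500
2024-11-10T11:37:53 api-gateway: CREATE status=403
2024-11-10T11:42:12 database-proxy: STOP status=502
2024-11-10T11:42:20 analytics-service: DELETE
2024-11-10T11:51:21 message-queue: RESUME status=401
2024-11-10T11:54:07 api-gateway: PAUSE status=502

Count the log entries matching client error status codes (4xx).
4

To find matching entries:

1. Pattern to match: client error status codes (4xx)
2. Scan each log entry for the pattern
3. Count matches: 4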